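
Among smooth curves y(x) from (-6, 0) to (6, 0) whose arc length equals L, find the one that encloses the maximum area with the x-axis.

Set up the augmented Lagrangian using a multiplier λ for the length constraint:
    F(y, y') = y − λ sqrt(1 + y'^2).
F has no explicit x dependence, so the Beltrami identity yields a first integral
    F − y' ∂F/∂y' = C.
Compute ∂F/∂y' = −λ y' / sqrt(1 + y'^2). Then
    y − λ sqrt(1 + y'^2) + λ y'^2 / sqrt(1 + y'^2) = C
    ⇒  y − λ / sqrt(1 + y'^2) = C.
Solving for y' and integrating gives
    (x − a)^2 + (y − b)^2 = λ^2,
a circular arc of radius λ. The constants a, b are determined by the endpoint conditions y(-6) = y(6) = 0, and λ is fixed implicitly by the length constraint
    ∫_{-6}^{6} sqrt(1 + y'^2) dx = L.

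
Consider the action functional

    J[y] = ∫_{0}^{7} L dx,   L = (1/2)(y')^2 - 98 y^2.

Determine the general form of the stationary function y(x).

The Lagrangian is L = (1/2)(y')^2 - 98 y^2.
∂L/∂y = -196y.
∂L/∂y' = y'.
The Euler-Lagrange equation d/dx(∂L/∂y') − ∂L/∂y = 0 becomes:
    y'' + 196 y = 0
General solution: y(x) = A sin(14x) + B cos(14x), where A and B are arbitrary constants fixed by the endpoint conditions.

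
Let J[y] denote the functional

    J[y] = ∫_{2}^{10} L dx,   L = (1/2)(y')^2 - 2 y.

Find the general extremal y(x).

The Lagrangian is L = (1/2)(y')^2 - 2 y.
∂L/∂y = -2.
∂L/∂y' = y'.
The Euler-Lagrange equation d/dx(∂L/∂y') − ∂L/∂y = 0 becomes:
    y'' + 2 = 0
General solution: y(x) = -x^2 + A x + B, where A and B are arbitrary constants fixed by the endpoint conditions.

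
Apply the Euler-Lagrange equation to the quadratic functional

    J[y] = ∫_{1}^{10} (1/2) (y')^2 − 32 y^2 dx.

The Lagrangian is L = (1/2) (y')^2 − 32 y^2.
Compute ∂L/∂y = -64y, ∂L/∂y' = y'.
The Euler-Lagrange equation d/dx(∂L/∂y') − ∂L/∂y = 0 reduces to
    y'' + 64 y = 0.
Its general solution is
    y(x) = A sin(8x) + B cos(8x),
with A, B fixed by the endpoint conditions.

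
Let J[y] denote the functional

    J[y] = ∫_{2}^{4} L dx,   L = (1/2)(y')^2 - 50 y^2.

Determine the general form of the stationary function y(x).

The Lagrangian is L = (1/2)(y')^2 - 50 y^2.
∂L/∂y = -100y.
∂L/∂y' = y'.
The Euler-Lagrange equation d/dx(∂L/∂y') − ∂L/∂y = 0 becomes:
    y'' + 100 y = 0
General solution: y(x) = A sin(10x) + B cos(10x), where A and B are arbitrary constants fixed by the endpoint conditions.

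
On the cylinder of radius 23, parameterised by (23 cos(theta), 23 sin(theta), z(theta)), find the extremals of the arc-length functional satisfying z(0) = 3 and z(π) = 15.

Parameterise the cylinder of radius R = 23 as
    r(θ) = (23 cos θ, 23 sin θ, z(θ)).
The arc-length element is
    ds = sqrt(529 + (dz/dθ)^2) dθ,
so the Lagrangian is L = sqrt(529 + z'^2).
L depends on z' only, not on z or θ, so ∂L/∂z = 0 and
    ∂L/∂z' = z' / sqrt(529 + z'^2).
The Euler-Lagrange equation gives
    d/dθ( z' / sqrt(529 + z'^2) ) = 0,
so z' is constant. Integrating once:
    z(θ) = a θ + b,
a helix on the cylinder (a straight line when the cylinder is unrolled). The constants a, b are determined by the endpoint conditions.
With endpoint conditions z(0) = 3 and z(π) = 15: from z(0) = b we get b = 3, and a·π + 3 = 15 gives a = 12/π, so
    z(θ) = (12/π) θ + 3.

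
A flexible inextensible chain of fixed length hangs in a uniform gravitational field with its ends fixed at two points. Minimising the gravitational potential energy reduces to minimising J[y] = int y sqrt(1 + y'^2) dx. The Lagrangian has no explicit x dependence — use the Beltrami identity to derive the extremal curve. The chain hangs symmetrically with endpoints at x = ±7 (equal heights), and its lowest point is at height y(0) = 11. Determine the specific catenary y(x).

The Lagrangian L(y, y') = y sqrt(1 + y'^2) has no explicit x dependence, so the Beltrami identity applies:
    L − y' ∂L/∂y' = C.
Compute ∂L/∂y' = y · y' / sqrt(1 + y'^2). Then
    L − y' ∂L/∂y'
    = y sqrt(1 + y'^2) − y · y'^2 / sqrt(1 + y'^2)
    = y (1 + y'^2 − y'^2) / sqrt(1 + y'^2)
    = y / sqrt(1 + y'^2) = C.
Squaring gives y^2 = C^2 (1 + y'^2), i.e.
    y'^2 = y^2 / C^2 − 1.
Separating variables,
    dy / sqrt(y^2 − C^2) = dx / C,
and integrating gives arccosh(y / C) = (x − a)/C, so
    y(x) = C cosh((x − a)/C),
the catenary. The constants C and a are fixed by the two endpoint conditions (and, for the hanging-chain problem, the length constraint selects C).
Now fit the given data. The endpoints x = ±7 are symmetric at equal height, so the catenary is even about its minimum: a = 0 and y(x) = C cosh(x/C). The lowest point is y(0) = C cosh(0) = C, and we are told y(0) = 11, so C = 11. Therefore
    y(x) = 11 cosh(x/11),
and at the endpoints
    y(±7) = 11 cosh(7/11).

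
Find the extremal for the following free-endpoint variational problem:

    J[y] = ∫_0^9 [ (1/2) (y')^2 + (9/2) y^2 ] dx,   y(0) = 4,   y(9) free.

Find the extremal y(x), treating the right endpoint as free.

The Lagrangian L = (1/2) (y')^2 + (9/2) y^2 gives
    ∂L/∂y = 9 y,   ∂L/∂y' = y'.
Euler-Lagrange: y'' − 9 y = 0.
With k = 3, the general solution is
    y(x) = A cosh(3 x) + B sinh(3 x).
Fixed left endpoint y(0) = 4 ⇒ A = 4.
The right endpoint x = 9 is free, so the natural (transversality) condition is ∂L/∂y' |_{x=9} = 0, i.e. y'(9) = 0.
Compute y'(x) = A k sinh(k x) + B k cosh(k x), so
    y'(9) = A k sinh(k·9) + B k cosh(k·9) = 0
    ⇒ B = −A tanh(k·9) = − 4 tanh(3·9).
Therefore the extremal is
    y(x) = 4 cosh(3 x) − 4 tanh(3·9) sinh(3 x).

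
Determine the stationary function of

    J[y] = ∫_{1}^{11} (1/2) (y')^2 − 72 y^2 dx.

The Lagrangian is L = (1/2) (y')^2 − 72 y^2.
Compute ∂L/∂y = -144y, ∂L/∂y' = y'.
The Euler-Lagrange equation d/dx(∂L/∂y') − ∂L/∂y = 0 reduces to
    y'' + 144 y = 0.
Its general solution is
    y(x) = A sin(12x) + B cos(12x),
with A, B fixed by the endpoint conditions.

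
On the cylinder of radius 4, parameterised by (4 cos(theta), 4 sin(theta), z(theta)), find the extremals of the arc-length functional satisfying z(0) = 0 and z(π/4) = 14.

Parameterise the cylinder of radius R = 4 as
    r(θ) = (4 cos θ, 4 sin θ, z(θ)).
The arc-length element is
    ds = sqrt(16 + (dz/dθ)^2) dθ,
so the Lagrangian is L = sqrt(16 + z'^2).
L depends on z' only, not on z or θ, so ∂L/∂z = 0 and
    ∂L/∂z' = z' / sqrt(16 + z'^2).
The Euler-Lagrange equation gives
    d/dθ( z' / sqrt(16 + z'^2) ) = 0,
so z' is constant. Integrating once:
    z(θ) = a θ + b,
a helix on the cylinder (a straight line when the cylinder is unrolled). The constants a, b are determined by the endpoint conditions.
With endpoint conditions z(0) = 0 and z(π/4) = 14: from z(0) = b we get b = 0, and a·π/4 + 0 = 14 gives a = 56/π, so
    z(θ) = (56/π) θ.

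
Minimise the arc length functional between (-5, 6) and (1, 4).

Arc-length functional: J[y] = ∫ sqrt(1 + (y')^2) dx.
Lagrangian L = sqrt(1 + (y')^2) has no explicit y dependence, so ∂L/∂y = 0 and the Euler-Lagrange equation gives
    d/dx( y' / sqrt(1 + (y')^2) ) = 0  ⇒  y' / sqrt(1 + (y')^2) = const.
Hence y' is constant, so y(x) is affine.
Fitting the endpoints (-5, 6) and (1, 4):
    slope m = (4 − 6) / (1 − (-5)) = -1/3,
    intercept c = 6 − m·(-5) = 13/3.
Extremal: y(x) = (-1/3) x + 13/3.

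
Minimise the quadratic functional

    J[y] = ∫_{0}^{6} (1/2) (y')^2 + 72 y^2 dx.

The Lagrangian is L = (1/2) (y')^2 + 72 y^2.
Compute ∂L/∂y = 144y, ∂L/∂y' = y'.
The Euler-Lagrange equation d/dx(∂L/∂y') − ∂L/∂y = 0 reduces to
    y'' − 144 y = 0.
Its general solution is
    y(x) = A e^(12x) + B e^(−12x),
with A, B fixed by the endpoint conditions.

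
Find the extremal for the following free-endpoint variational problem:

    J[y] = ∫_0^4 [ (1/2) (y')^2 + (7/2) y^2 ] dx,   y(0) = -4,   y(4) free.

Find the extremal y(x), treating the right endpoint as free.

The Lagrangian L = (1/2) (y')^2 + (7/2) y^2 gives
    ∂L/∂y = 7 y,   ∂L/∂y' = y'.
Euler-Lagrange: y'' − 7 y = 0.
With k = sqrt(7), the general solution is
    y(x) = A cosh(sqrt(7) x) + B sinh(sqrt(7) x).
Fixed left endpoint y(0) = -4 ⇒ A = -4.
The right endpoint x = 4 is free, so the natural (transversality) condition is ∂L/∂y' |_{x=4} = 0, i.e. y'(4) = 0.
Compute y'(x) = A k sinh(k x) + B k cosh(k x), so
    y'(4) = A k sinh(k·4) + B k cosh(k·4) = 0
    ⇒ B = −A tanh(k·4) = 4 tanh(sqrt(7)·4).
Therefore the extremal is
    y(x) = −4 cosh(sqrt(7) x) + 4 tanh(sqrt(7)·4) sinh(sqrt(7) x).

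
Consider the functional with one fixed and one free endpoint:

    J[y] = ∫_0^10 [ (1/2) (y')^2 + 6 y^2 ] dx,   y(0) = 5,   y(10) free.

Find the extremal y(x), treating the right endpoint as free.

The Lagrangian L = (1/2) (y')^2 + 6 y^2 gives
    ∂L/∂y = 12 y,   ∂L/∂y' = y'.
Euler-Lagrange: y'' − 12 y = 0.
With k = sqrt(12), the general solution is
    y(x) = A cosh(sqrt(12) x) + B sinh(sqrt(12) x).
Fixed left endpoint y(0) = 5 ⇒ A = 5.
The right endpoint x = 10 is free, so the natural (transversality) condition is ∂L/∂y' |_{x=10} = 0, i.e. y'(10) = 0.
Compute y'(x) = A k sinh(k x) + B k cosh(k x), so
    y'(10) = A k sinh(k·10) + B k cosh(k·10) = 0
    ⇒ B = −A tanh(k·10) = − 5 tanh(sqrt(12)·10).
Therefore the extremal is
    y(x) = 5 cosh(sqrt(12) x) − 5 tanh(sqrt(12)·10) sinh(sqrt(12) x).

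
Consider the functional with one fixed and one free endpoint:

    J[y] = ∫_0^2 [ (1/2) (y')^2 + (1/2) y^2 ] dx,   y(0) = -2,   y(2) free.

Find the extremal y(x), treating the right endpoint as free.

The Lagrangian L = (1/2) (y')^2 + (1/2) y^2 gives
    ∂L/∂y = 1 y,   ∂L/∂y' = y'.
Euler-Lagrange: y'' − y = 0.
With k = 1, the general solution is
    y(x) = A cosh(x) + B sinh(x).
Fixed left endpoint y(0) = -2 ⇒ A = -2.
The right endpoint x = 2 is free, so the natural (transversality) condition is ∂L/∂y' |_{x=2} = 0, i.e. y'(2) = 0.
Compute y'(x) = A k sinh(k x) + B k cosh(k x), so
    y'(2) = A k sinh(k·2) + B k cosh(k·2) = 0
    ⇒ B = −A tanh(k·2) = 2 tanh(1·2).
Therefore the extremal is
    y(x) = −2 cosh(1 x) + 2 tanh(1·2) sinh(1 x).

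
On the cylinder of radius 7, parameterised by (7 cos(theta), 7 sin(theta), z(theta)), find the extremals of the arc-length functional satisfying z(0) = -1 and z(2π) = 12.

Parameterise the cylinder of radius R = 7 as
    r(θ) = (7 cos θ, 7 sin θ, z(θ)).
The arc-length element is
    ds = sqrt(49 + (dz/dθ)^2) dθ,
so the Lagrangian is L = sqrt(49 + z'^2).
L depends on z' only, not on z or θ, so ∂L/∂z = 0 and
    ∂L/∂z' = z' / sqrt(49 + z'^2).
The Euler-Lagrange equation gives
    d/dθ( z' / sqrt(49 + z'^2) ) = 0,
so z' is constant. Integrating once:
    z(θ) = a θ + b,
a helix on the cylinder (a straight line when the cylinder is unrolled). The constants a, b are determined by the endpoint conditions.
With endpoint conditions z(0) = -1 and z(2π) = 12: from z(0) = b we get b = -1, and a·2π + -1 = 12 gives a = 13/(2π), so
    z(θ) = (13/(2π)) θ − 1.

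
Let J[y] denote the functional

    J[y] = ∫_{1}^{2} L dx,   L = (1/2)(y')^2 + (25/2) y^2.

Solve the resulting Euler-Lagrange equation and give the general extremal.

The Lagrangian is L = (1/2)(y')^2 + (25/2) y^2.
∂L/∂y = 25y.
∂L/∂y' = y'.
The Euler-Lagrange equation d/dx(∂L/∂y') − ∂L/∂y = 0 becomes:
    y'' - 25 y = 0
General solution: y(x) = A e^(5x) + B e^(-5x), where A and B are arbitrary constants fixed by the endpoint conditions.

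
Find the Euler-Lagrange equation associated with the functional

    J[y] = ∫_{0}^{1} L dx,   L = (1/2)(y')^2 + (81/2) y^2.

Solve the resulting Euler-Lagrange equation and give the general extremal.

The Lagrangian is L = (1/2)(y')^2 + (81/2) y^2.
∂L/∂y = 81y.
∂L/∂y' = y'.
The Euler-Lagrange equation d/dx(∂L/∂y') − ∂L/∂y = 0 becomes:
    y'' - 81 y = 0
General solution: y(x) = A e^(9x) + B e^(-9x), where A and B are arbitrary constants fixed by the endpoint conditions.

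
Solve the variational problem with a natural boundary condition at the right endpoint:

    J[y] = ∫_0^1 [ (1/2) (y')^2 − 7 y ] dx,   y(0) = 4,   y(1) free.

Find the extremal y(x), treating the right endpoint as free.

The Lagrangian L = (1/2) (y')^2 − 7 y gives
    ∂L/∂y = −7,   ∂L/∂y' = y'.
Euler-Lagrange: d/dx(y') − (−7) = 0, i.e. y'' + 7 = 0, so
    y(x) = −(7/2) x^2 + C1 x + C2.
Fixed left endpoint y(0) = 4 ⇒ C2 = 4.
The right endpoint x = 1 is free, so the natural (transversality) condition is ∂L/∂y' |_{x=1} = 0, i.e. y'(1) = 0.
Compute y'(x) = −7 x + C1, so y'(1) = −7 + C1 = 0 ⇒ C1 = 7.
Therefore the extremal is
    y(x) = −(7/2) x^2 + 7 x + 4.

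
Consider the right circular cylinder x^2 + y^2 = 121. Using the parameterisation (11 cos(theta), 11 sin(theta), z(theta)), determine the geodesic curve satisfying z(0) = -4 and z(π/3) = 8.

Parameterise the cylinder of radius R = 11 as
    r(θ) = (11 cos θ, 11 sin θ, z(θ)).
The arc-length element is
    ds = sqrt(121 + (dz/dθ)^2) dθ,
so the Lagrangian is L = sqrt(121 + z'^2).
L depends on z' only, not on z or θ, so ∂L/∂z = 0 and
    ∂L/∂z' = z' / sqrt(121 + z'^2).
The Euler-Lagrange equation gives
    d/dθ( z' / sqrt(121 + z'^2) ) = 0,
so z' is constant. Integrating once:
    z(θ) = a θ + b,
a helix on the cylinder (a straight line when the cylinder is unrolled). The constants a, b are determined by the endpoint conditions.
With endpoint conditions z(0) = -4 and z(π/3) = 8: from z(0) = b we get b = -4, and a·π/3 + -4 = 8 gives a = 36/π, so
    z(θ) = (36/π) θ − 4.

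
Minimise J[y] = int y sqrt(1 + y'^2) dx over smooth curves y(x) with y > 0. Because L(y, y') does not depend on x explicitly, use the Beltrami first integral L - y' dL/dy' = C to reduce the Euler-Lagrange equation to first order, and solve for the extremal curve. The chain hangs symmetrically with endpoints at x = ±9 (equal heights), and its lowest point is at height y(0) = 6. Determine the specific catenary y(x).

The Lagrangian L(y, y') = y sqrt(1 + y'^2) has no explicit x dependence, so the Beltrami identity applies:
    L − y' ∂L/∂y' = C.
Compute ∂L/∂y' = y · y' / sqrt(1 + y'^2). Then
    L − y' ∂L/∂y'
    = y sqrt(1 + y'^2) − y · y'^2 / sqrt(1 + y'^2)
    = y (1 + y'^2 − y'^2) / sqrt(1 + y'^2)
    = y / sqrt(1 + y'^2) = C.
Squaring gives y^2 = C^2 (1 + y'^2), i.e.
    y'^2 = y^2 / C^2 − 1.
Separating variables,
    dy / sqrt(y^2 − C^2) = dx / C,
and integrating gives arccosh(y / C) = (x − a)/C, so
    y(x) = C cosh((x − a)/C),
the catenary. The constants C and a are fixed by the two endpoint conditions (and, for the hanging-chain problem, the length constraint selects C).
Now fit the given data. The endpoints x = ±9 are symmetric at equal height, so the catenary is even about its minimum: a = 0 and y(x) = C cosh(x/C). The lowest point is y(0) = C cosh(0) = C, and we are told y(0) = 6, so C = 6. Therefore
    y(x) = 6 cosh(x/6),
and at the endpoints
    y(±9) = 6 cosh(9/6).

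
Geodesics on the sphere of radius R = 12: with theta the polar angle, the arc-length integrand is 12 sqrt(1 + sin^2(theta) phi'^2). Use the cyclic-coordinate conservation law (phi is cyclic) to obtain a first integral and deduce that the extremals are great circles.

On the sphere of radius R = 12 with spherical coordinates (θ, φ), the induced metric is
    ds^2 = 144(dθ^2 + sin^2(θ) dφ^2).
Parameterise by θ; the arc-length functional is
    J[φ] = ∫ 12 sqrt(1 + sin^2(θ) (dφ/dθ)^2) dθ,
so L = 12 sqrt(1 + sin^2(θ) φ'^2). Compute
    ∂L/∂φ = 0  (L has no explicit φ dependence),
    ∂L/∂φ' = 12 sin^2(θ) φ' / sqrt(1 + sin^2(θ) φ'^2).
Since ∂L/∂φ = 0, the Euler-Lagrange equation
    d/dθ(∂L/∂φ') − ∂L/∂φ = 0
reduces to d/dθ(∂L/∂φ') = 0, i.e. the momentum conjugate to φ is conserved:
    12 sin^2(θ) φ' / sqrt(1 + sin^2(θ) φ'^2) = C.
The overall factor of 12 is constant, so dividing through gives Clairaut's relation sin^2(θ) φ' / sqrt(1 + sin^2(θ) φ'^2) = C' (with C' = C/12). Solving for φ' and integrating gives the great-circle family
    cot(θ) = A cos(φ − φ_0),
i.e. the intersection of the sphere with a plane through the origin. The two constants A and φ_0 (equivalently C and one phase) are fixed by the two endpoint conditions.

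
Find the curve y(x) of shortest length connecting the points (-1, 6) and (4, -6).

Arc-length functional: J[y] = ∫ sqrt(1 + (y')^2) dx.
Lagrangian L = sqrt(1 + (y')^2) has no explicit y dependence, so ∂L/∂y = 0 and the Euler-Lagrange equation gives
    d/dx( y' / sqrt(1 + (y')^2) ) = 0  ⇒  y' / sqrt(1 + (y')^2) = const.
Hence y' is constant, so y(x) is affine.
Fitting the endpoints (-1, 6) and (4, -6):
    slope m = ((-6) − 6) / (4 − (-1)) = -12/5,
    intercept c = 6 − m·(-1) = 18/5.
Extremal: y(x) = (-12/5) x + 18/5.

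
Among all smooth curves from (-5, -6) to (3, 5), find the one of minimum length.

Arc-length functional: J[y] = ∫ sqrt(1 + (y')^2) dx.
Lagrangian L = sqrt(1 + (y')^2) has no explicit y dependence, so ∂L/∂y = 0 and the Euler-Lagrange equation gives
    d/dx( y' / sqrt(1 + (y')^2) ) = 0  ⇒  y' / sqrt(1 + (y')^2) = const.
Hence y' is constant, so y(x) is affine.
Fitting the endpoints (-5, -6) and (3, 5):
    slope m = (5 − (-6)) / (3 − (-5)) = 11/8,
    intercept c = (-6) − m·(-5) = 7/8.
Extremal: y(x) = (11/8) x + 7/8.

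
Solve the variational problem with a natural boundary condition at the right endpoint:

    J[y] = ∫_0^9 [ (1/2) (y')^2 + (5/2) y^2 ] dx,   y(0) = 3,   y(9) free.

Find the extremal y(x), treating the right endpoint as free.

The Lagrangian L = (1/2) (y')^2 + (5/2) y^2 gives
    ∂L/∂y = 5 y,   ∂L/∂y' = y'.
Euler-Lagrange: y'' − 5 y = 0.
With k = sqrt(5), the general solution is
    y(x) = A cosh(sqrt(5) x) + B sinh(sqrt(5) x).
Fixed left endpoint y(0) = 3 ⇒ A = 3.
The right endpoint x = 9 is free, so the natural (transversality) condition is ∂L/∂y' |_{x=9} = 0, i.e. y'(9) = 0.
Compute y'(x) = A k sinh(k x) + B k cosh(k x), so
    y'(9) = A k sinh(k·9) + B k cosh(k·9) = 0
    ⇒ B = −A tanh(k·9) = − 3 tanh(sqrt(5)·9).
Therefore the extremal is
    y(x) = 3 cosh(sqrt(5) x) − 3 tanh(sqrt(5)·9) sinh(sqrt(5) x).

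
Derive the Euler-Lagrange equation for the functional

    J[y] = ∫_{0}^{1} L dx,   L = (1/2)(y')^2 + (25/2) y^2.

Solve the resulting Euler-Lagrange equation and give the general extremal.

The Lagrangian is L = (1/2)(y')^2 + (25/2) y^2.
∂L/∂y = 25y.
∂L/∂y' = y'.
The Euler-Lagrange equation d/dx(∂L/∂y') − ∂L/∂y = 0 becomes:
    y'' - 25 y = 0
General solution: y(x) = A e^(5x) + B e^(-5x), where A and B are arbitrary constants fixed by the endpoint conditions.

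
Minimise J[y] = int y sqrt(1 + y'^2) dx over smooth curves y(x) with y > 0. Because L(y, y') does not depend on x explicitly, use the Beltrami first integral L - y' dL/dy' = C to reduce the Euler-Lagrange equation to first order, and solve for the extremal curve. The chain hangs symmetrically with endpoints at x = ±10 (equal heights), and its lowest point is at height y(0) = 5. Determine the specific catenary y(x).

The Lagrangian L(y, y') = y sqrt(1 + y'^2) has no explicit x dependence, so the Beltrami identity applies:
    L − y' ∂L/∂y' = C.
Compute ∂L/∂y' = y · y' / sqrt(1 + y'^2). Then
    L − y' ∂L/∂y'
    = y sqrt(1 + y'^2) − y · y'^2 / sqrt(1 + y'^2)
    = y (1 + y'^2 − y'^2) / sqrt(1 + y'^2)
    = y / sqrt(1 + y'^2) = C.
Squaring gives y^2 = C^2 (1 + y'^2), i.e.
    y'^2 = y^2 / C^2 − 1.
Separating variables,
    dy / sqrt(y^2 − C^2) = dx / C,
and integrating gives arccosh(y / C) = (x − a)/C, so
    y(x) = C cosh((x − a)/C),
the catenary. The constants C and a are fixed by the two endpoint conditions (and, for the hanging-chain problem, the length constraint selects C).
Now fit the given data. The endpoints x = ±10 are symmetric at equal height, so the catenary is even about its minimum: a = 0 and y(x) = C cosh(x/C). The lowest point is y(0) = C cosh(0) = C, and we are told y(0) = 5, so C = 5. Therefore
    y(x) = 5 cosh(x/5),
and at the endpoints
    y(±10) = 5 cosh(10/5).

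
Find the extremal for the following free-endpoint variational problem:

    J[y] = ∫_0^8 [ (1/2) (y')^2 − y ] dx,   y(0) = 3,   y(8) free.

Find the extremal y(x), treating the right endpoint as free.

The Lagrangian L = (1/2) (y')^2 − y gives
    ∂L/∂y = −1,   ∂L/∂y' = y'.
Euler-Lagrange: d/dx(y') − (−1) = 0, i.e. y'' + 1 = 0, so
    y(x) = −(1/2) x^2 + C1 x + C2.
Fixed left endpoint y(0) = 3 ⇒ C2 = 3.
The right endpoint x = 8 is free, so the natural (transversality) condition is ∂L/∂y' |_{x=8} = 0, i.e. y'(8) = 0.
Compute y'(x) = −1 x + C1, so y'(8) = −8 + C1 = 0 ⇒ C1 = 8.
Therefore the extremal is
    y(x) = −x^2/2 + 8 x + 3.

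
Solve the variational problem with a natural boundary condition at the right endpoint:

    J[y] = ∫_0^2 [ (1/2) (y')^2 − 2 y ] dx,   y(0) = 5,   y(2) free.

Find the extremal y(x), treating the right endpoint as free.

The Lagrangian L = (1/2) (y')^2 − 2 y gives
    ∂L/∂y = −2,   ∂L/∂y' = y'.
Euler-Lagrange: d/dx(y') − (−2) = 0, i.e. y'' + 2 = 0, so
    y(x) = −(2/2) x^2 + C1 x + C2.
Fixed left endpoint y(0) = 5 ⇒ C2 = 5.
The right endpoint x = 2 is free, so the natural (transversality) condition is ∂L/∂y' |_{x=2} = 0, i.e. y'(2) = 0.
Compute y'(x) = −2 x + C1, so y'(2) = −4 + C1 = 0 ⇒ C1 = 4.
Therefore the extremal is
    y(x) = −x^2 + 4 x + 5.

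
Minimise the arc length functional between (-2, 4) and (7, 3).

Arc-length functional: J[y] = ∫ sqrt(1 + (y')^2) dx.
Lagrangian L = sqrt(1 + (y')^2) has no explicit y dependence, so ∂L/∂y = 0 and the Euler-Lagrange equation gives
    d/dx( y' / sqrt(1 + (y')^2) ) = 0  ⇒  y' / sqrt(1 + (y')^2) = const.
Hence y' is constant, so y(x) is affine.
Fitting the endpoints (-2, 4) and (7, 3):
    slope m = (3 − 4) / (7 − (-2)) = -1/9,
    intercept c = 4 − m·(-2) = 34/9.
Extremal: y(x) = (-1/9) x + 34/9.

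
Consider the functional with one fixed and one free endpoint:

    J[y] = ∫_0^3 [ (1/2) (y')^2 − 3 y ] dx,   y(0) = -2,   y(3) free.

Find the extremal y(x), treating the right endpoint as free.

The Lagrangian L = (1/2) (y')^2 − 3 y gives
    ∂L/∂y = −3,   ∂L/∂y' = y'.
Euler-Lagrange: d/dx(y') − (−3) = 0, i.e. y'' + 3 = 0, so
    y(x) = −(3/2) x^2 + C1 x + C2.
Fixed left endpoint y(0) = -2 ⇒ C2 = -2.
The right endpoint x = 3 is free, so the natural (transversality) condition is ∂L/∂y' |_{x=3} = 0, i.e. y'(3) = 0.
Compute y'(x) = −3 x + C1, so y'(3) = −9 + C1 = 0 ⇒ C1 = 9.
Therefore the extremal is
    y(x) = −(3/2) x^2 + 9 x − 2.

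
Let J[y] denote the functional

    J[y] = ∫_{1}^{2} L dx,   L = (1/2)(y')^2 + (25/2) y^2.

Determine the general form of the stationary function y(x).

The Lagrangian is L = (1/2)(y')^2 + (25/2) y^2.
∂L/∂y = 25y.
∂L/∂y' = y'.
The Euler-Lagrange equation d/dx(∂L/∂y') − ∂L/∂y = 0 becomes:
    y'' - 25 y = 0
General solution: y(x) = A e^(5x) + B e^(-5x), where A and B are arbitrary constants fixed by the endpoint conditions.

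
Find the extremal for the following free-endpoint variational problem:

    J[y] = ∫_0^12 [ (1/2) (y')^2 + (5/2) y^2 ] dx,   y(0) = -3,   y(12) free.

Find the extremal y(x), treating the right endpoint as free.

The Lagrangian L = (1/2) (y')^2 + (5/2) y^2 gives
    ∂L/∂y = 5 y,   ∂L/∂y' = y'.
Euler-Lagrange: y'' − 5 y = 0.
With k = sqrt(5), the general solution is
    y(x) = A cosh(sqrt(5) x) + B sinh(sqrt(5) x).
Fixed left endpoint y(0) = -3 ⇒ A = -3.
The right endpoint x = 12 is free, so the natural (transversality) condition is ∂L/∂y' |_{x=12} = 0, i.e. y'(12) = 0.
Compute y'(x) = A k sinh(k x) + B k cosh(k x), so
    y'(12) = A k sinh(k·12) + B k cosh(k·12) = 0
    ⇒ B = −A tanh(k·12) = 3 tanh(sqrt(5)·12).
Therefore the extremal is
    y(x) = −3 cosh(sqrt(5) x) + 3 tanh(sqrt(5)·12) sinh(sqrt(5) x).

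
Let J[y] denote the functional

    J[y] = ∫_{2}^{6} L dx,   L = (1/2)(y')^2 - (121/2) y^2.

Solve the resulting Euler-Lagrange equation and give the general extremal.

The Lagrangian is L = (1/2)(y')^2 - (121/2) y^2.
∂L/∂y = -121y.
∂L/∂y' = y'.
The Euler-Lagrange equation d/dx(∂L/∂y') − ∂L/∂y = 0 becomes:
    y'' + 121 y = 0
General solution: y(x) = A sin(11x) + B cos(11x), where A and B are arbitrary constants fixed by the endpoint conditions.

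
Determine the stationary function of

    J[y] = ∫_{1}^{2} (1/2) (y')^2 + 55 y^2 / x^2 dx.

The Lagrangian is L = (1/2) (y')^2 + 55 y^2 / x^2.
Compute ∂L/∂y = 110y/x^2, ∂L/∂y' = y'.
The Euler-Lagrange equation d/dx(∂L/∂y') − ∂L/∂y = 0 reduces to
    y'' − 110/x^2 · y = 0  (x > 0).
Its general solution is
    y(x) = A x^11 + B x^(-10),
with A, B fixed by the endpoint conditions.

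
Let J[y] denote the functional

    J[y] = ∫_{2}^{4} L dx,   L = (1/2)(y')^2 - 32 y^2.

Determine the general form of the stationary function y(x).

The Lagrangian is L = (1/2)(y')^2 - 32 y^2.
∂L/∂y = -64y.
∂L/∂y' = y'.
The Euler-Lagrange equation d/dx(∂L/∂y') − ∂L/∂y = 0 becomes:
    y'' + 64 y = 0
General solution: y(x) = A sin(8x) + B cos(8x), where A and B are arbitrary constants fixed by the endpoint conditions.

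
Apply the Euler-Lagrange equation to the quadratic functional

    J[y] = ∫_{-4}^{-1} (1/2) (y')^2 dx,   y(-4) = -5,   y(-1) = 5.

The Lagrangian is L = (1/2) (y')^2.
Compute ∂L/∂y = 0, ∂L/∂y' = y'.
The Euler-Lagrange equation d/dx(∂L/∂y') − ∂L/∂y = 0 reduces to
    y'' = 0.
Its general solution is
    y(x) = A x + B,
with A, B fixed by the endpoint conditions.
Applying the endpoint conditions y(-4) = -5 and y(-1) = 5: solve A·-4 + B = -5 and A·-1 + B = 5. Subtracting gives A(-1 − -4) = 5 − -5, so A = 10/3, and B = -5 − A·-4 = 25/3. Therefore
    y(x) = (10/3) x + 25/3.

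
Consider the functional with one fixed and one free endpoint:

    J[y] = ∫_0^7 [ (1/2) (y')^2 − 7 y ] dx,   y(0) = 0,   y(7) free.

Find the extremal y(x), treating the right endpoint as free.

The Lagrangian L = (1/2) (y')^2 − 7 y gives
    ∂L/∂y = −7,   ∂L/∂y' = y'.
Euler-Lagrange: d/dx(y') − (−7) = 0, i.e. y'' + 7 = 0, so
    y(x) = −(7/2) x^2 + C1 x + C2.
Fixed left endpoint y(0) = 0 ⇒ C2 = 0.
The right endpoint x = 7 is free, so the natural (transversality) condition is ∂L/∂y' |_{x=7} = 0, i.e. y'(7) = 0.
Compute y'(x) = −7 x + C1, so y'(7) = −49 + C1 = 0 ⇒ C1 = 49.
Therefore the extremal is
    y(x) = −(7/2) x^2 + 49 x.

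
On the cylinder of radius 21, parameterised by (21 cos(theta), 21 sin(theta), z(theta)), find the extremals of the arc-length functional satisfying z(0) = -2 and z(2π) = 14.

Parameterise the cylinder of radius R = 21 as
    r(θ) = (21 cos θ, 21 sin θ, z(θ)).
The arc-length element is
    ds = sqrt(441 + (dz/dθ)^2) dθ,
so the Lagrangian is L = sqrt(441 + z'^2).
L depends on z' only, not on z or θ, so ∂L/∂z = 0 and
    ∂L/∂z' = z' / sqrt(441 + z'^2).
The Euler-Lagrange equation gives
    d/dθ( z' / sqrt(441 + z'^2) ) = 0,
so z' is constant. Integrating once:
    z(θ) = a θ + b,
a helix on the cylinder (a straight line when the cylinder is unrolled). The constants a, b are determined by the endpoint conditions.
With endpoint conditions z(0) = -2 and z(2π) = 14: from z(0) = b we get b = -2, and a·2π + -2 = 14 gives a = 8/π, so
    z(θ) = (8/π) θ − 2.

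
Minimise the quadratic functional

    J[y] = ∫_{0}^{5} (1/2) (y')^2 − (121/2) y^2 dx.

The Lagrangian is L = (1/2) (y')^2 − (121/2) y^2.
Compute ∂L/∂y = -121y, ∂L/∂y' = y'.
The Euler-Lagrange equation d/dx(∂L/∂y') − ∂L/∂y = 0 reduces to
    y'' + 121 y = 0.
Its general solution is
    y(x) = A sin(11x) + B cos(11x),
with A, B fixed by the endpoint conditions.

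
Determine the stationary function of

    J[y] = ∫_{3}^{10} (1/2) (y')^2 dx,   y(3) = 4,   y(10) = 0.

The Lagrangian is L = (1/2) (y')^2.
Compute ∂L/∂y = 0, ∂L/∂y' = y'.
The Euler-Lagrange equation d/dx(∂L/∂y') − ∂L/∂y = 0 reduces to
    y'' = 0.
Its general solution is
    y(x) = A x + B,
with A, B fixed by the endpoint conditions.
Applying the endpoint conditions y(3) = 4 and y(10) = 0: solve A·3 + B = 4 and A·10 + B = 0. Subtracting gives A(10 − 3) = 0 − 4, so A = -4/7, and B = 4 − A·3 = 40/7. Therefore
    y(x) = (-4/7) x + 40/7.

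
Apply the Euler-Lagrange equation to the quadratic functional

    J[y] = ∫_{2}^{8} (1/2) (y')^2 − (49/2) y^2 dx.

The Lagrangian is L = (1/2) (y')^2 − (49/2) y^2.
Compute ∂L/∂y = -49y, ∂L/∂y' = y'.
The Euler-Lagrange equation d/dx(∂L/∂y') − ∂L/∂y = 0 reduces to
    y'' + 49 y = 0.
Its general solution is
    y(x) = A sin(7x) + B cos(7x),
with A, B fixed by the endpoint conditions.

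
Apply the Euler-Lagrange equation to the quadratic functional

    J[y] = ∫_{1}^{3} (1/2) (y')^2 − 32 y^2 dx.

The Lagrangian is L = (1/2) (y')^2 − 32 y^2.
Compute ∂L/∂y = -64y, ∂L/∂y' = y'.
The Euler-Lagrange equation d/dx(∂L/∂y') − ∂L/∂y = 0 reduces to
    y'' + 64 y = 0.
Its general solution is
    y(x) = A sin(8x) + B cos(8x),
with A, B fixed by the endpoint conditions.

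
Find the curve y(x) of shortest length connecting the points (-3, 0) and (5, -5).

Arc-length functional: J[y] = ∫ sqrt(1 + (y')^2) dx.
Lagrangian L = sqrt(1 + (y')^2) has no explicit y dependence, so ∂L/∂y = 0 and the Euler-Lagrange equation gives
    d/dx( y' / sqrt(1 + (y')^2) ) = 0  ⇒  y' / sqrt(1 + (y')^2) = const.
Hence y' is constant, so y(x) is affine.
Fitting the endpoints (-3, 0) and (5, -5):
    slope m = ((-5) − 0) / (5 − (-3)) = -5/8,
    intercept c = 0 − m·(-3) = -15/8.
Extremal: y(x) = (-5/8) x - 15/8.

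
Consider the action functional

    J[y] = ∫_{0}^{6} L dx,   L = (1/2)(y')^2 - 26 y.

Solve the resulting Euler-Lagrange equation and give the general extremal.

The Lagrangian is L = (1/2)(y')^2 - 26 y.
∂L/∂y = -26.
∂L/∂y' = y'.
The Euler-Lagrange equation d/dx(∂L/∂y') − ∂L/∂y = 0 becomes:
    y'' + 26 = 0
General solution: y(x) = -13 x^2 + A x + B, where A and B are arbitrary constants fixed by the endpoint conditions.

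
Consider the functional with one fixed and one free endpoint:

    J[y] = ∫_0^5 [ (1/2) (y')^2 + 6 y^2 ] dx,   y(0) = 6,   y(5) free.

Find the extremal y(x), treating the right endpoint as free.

The Lagrangian L = (1/2) (y')^2 + 6 y^2 gives
    ∂L/∂y = 12 y,   ∂L/∂y' = y'.
Euler-Lagrange: y'' − 12 y = 0.
With k = sqrt(12), the general solution is
    y(x) = A cosh(sqrt(12) x) + B sinh(sqrt(12) x).
Fixed left endpoint y(0) = 6 ⇒ A = 6.
The right endpoint x = 5 is free, so the natural (transversality) condition is ∂L/∂y' |_{x=5} = 0, i.e. y'(5) = 0.
Compute y'(x) = A k sinh(k x) + B k cosh(k x), so
    y'(5) = A k sinh(k·5) + B k cosh(k·5) = 0
    ⇒ B = −A tanh(k·5) = − 6 tanh(sqrt(12)·5).
Therefore the extremal is
    y(x) = 6 cosh(sqrt(12) x) − 6 tanh(sqrt(12)·5) sinh(sqrt(12) x).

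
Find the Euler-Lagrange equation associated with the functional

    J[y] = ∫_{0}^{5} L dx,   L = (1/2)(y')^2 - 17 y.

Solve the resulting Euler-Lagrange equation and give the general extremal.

The Lagrangian is L = (1/2)(y')^2 - 17 y.
∂L/∂y = -17.
∂L/∂y' = y'.
The Euler-Lagrange equation d/dx(∂L/∂y') − ∂L/∂y = 0 becomes:
    y'' + 17 = 0
General solution: y(x) = -(17/2) x^2 + A x + B, where A and B are arbitrary constants fixed by the endpoint conditions.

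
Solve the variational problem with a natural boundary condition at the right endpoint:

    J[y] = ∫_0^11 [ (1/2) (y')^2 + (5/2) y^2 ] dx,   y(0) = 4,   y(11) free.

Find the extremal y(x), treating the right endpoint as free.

The Lagrangian L = (1/2) (y')^2 + (5/2) y^2 gives
    ∂L/∂y = 5 y,   ∂L/∂y' = y'.
Euler-Lagrange: y'' − 5 y = 0.
With k = sqrt(5), the general solution is
    y(x) = A cosh(sqrt(5) x) + B sinh(sqrt(5) x).
Fixed left endpoint y(0) = 4 ⇒ A = 4.
The right endpoint x = 11 is free, so the natural (transversality) condition is ∂L/∂y' |_{x=11} = 0, i.e. y'(11) = 0.
Compute y'(x) = A k sinh(k x) + B k cosh(k x), so
    y'(11) = A k sinh(k·11) + B k cosh(k·11) = 0
    ⇒ B = −A tanh(k·11) = − 4 tanh(sqrt(5)·11).
Therefore the extremal is
    y(x) = 4 cosh(sqrt(5) x) − 4 tanh(sqrt(5)·11) sinh(sqrt(5) x).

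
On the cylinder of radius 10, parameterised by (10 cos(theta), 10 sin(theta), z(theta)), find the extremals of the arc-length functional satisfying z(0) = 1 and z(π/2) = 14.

Parameterise the cylinder of radius R = 10 as
    r(θ) = (10 cos θ, 10 sin θ, z(θ)).
The arc-length element is
    ds = sqrt(100 + (dz/dθ)^2) dθ,
so the Lagrangian is L = sqrt(100 + z'^2).
L depends on z' only, not on z or θ, so ∂L/∂z = 0 and
    ∂L/∂z' = z' / sqrt(100 + z'^2).
The Euler-Lagrange equation gives
    d/dθ( z' / sqrt(100 + z'^2) ) = 0,
so z' is constant. Integrating once:
    z(θ) = a θ + b,
a helix on the cylinder (a straight line when the cylinder is unrolled). The constants a, b are determined by the endpoint conditions.
With endpoint conditions z(0) = 1 and z(π/2) = 14: from z(0) = b we get b = 1, and a·π/2 + 1 = 14 gives a = 26/π, so
    z(θ) = (26/π) θ + 1.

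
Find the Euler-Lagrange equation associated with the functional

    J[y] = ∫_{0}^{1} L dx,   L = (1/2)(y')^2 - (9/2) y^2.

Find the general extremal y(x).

The Lagrangian is L = (1/2)(y')^2 - (9/2) y^2.
∂L/∂y = -9y.
∂L/∂y' = y'.
The Euler-Lagrange equation d/dx(∂L/∂y') − ∂L/∂y = 0 becomes:
    y'' + 9 y = 0
General solution: y(x) = A sin(3x) + B cos(3x), where A and B are arbitrary constants fixed by the endpoint conditions.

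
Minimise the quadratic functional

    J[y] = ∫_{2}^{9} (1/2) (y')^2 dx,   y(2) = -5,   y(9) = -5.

The Lagrangian is L = (1/2) (y')^2.
Compute ∂L/∂y = 0, ∂L/∂y' = y'.
The Euler-Lagrange equation d/dx(∂L/∂y') − ∂L/∂y = 0 reduces to
    y'' = 0.
Its general solution is
    y(x) = A x + B,
with A, B fixed by the endpoint conditions.
Applying the endpoint conditions y(2) = -5 and y(9) = -5: solve A·2 + B = -5 and A·9 + B = -5. Subtracting gives A(9 − 2) = -5 − -5, so A = 0, and B = -5 − A·2 = -5. Therefore
    y(x) = -5.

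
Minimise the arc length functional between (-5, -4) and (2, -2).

Arc-length functional: J[y] = ∫ sqrt(1 + (y')^2) dx.
Lagrangian L = sqrt(1 + (y')^2) has no explicit y dependence, so ∂L/∂y = 0 and the Euler-Lagrange equation gives
    d/dx( y' / sqrt(1 + (y')^2) ) = 0  ⇒  y' / sqrt(1 + (y')^2) = const.
Hence y' is constant, so y(x) is affine.
Fitting the endpoints (-5, -4) and (2, -2):
    slope m = ((-2) − (-4)) / (2 − (-5)) = 2/7,
    intercept c = (-4) − m·(-5) = -18/7.
Extremal: y(x) = (2/7) x - 18/7.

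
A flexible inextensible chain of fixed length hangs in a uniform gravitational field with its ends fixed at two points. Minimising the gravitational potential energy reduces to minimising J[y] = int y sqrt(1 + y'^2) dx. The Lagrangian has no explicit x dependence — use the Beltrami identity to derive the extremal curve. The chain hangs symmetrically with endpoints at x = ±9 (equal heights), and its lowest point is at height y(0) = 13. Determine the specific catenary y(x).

The Lagrangian L(y, y') = y sqrt(1 + y'^2) has no explicit x dependence, so the Beltrami identity applies:
    L − y' ∂L/∂y' = C.
Compute ∂L/∂y' = y · y' / sqrt(1 + y'^2). Then
    L − y' ∂L/∂y'
    = y sqrt(1 + y'^2) − y · y'^2 / sqrt(1 + y'^2)
    = y (1 + y'^2 − y'^2) / sqrt(1 + y'^2)
    = y / sqrt(1 + y'^2) = C.
Squaring gives y^2 = C^2 (1 + y'^2), i.e.
    y'^2 = y^2 / C^2 − 1.
Separating variables,
    dy / sqrt(y^2 − C^2) = dx / C,
and integrating gives arccosh(y / C) = (x − a)/C, so
    y(x) = C cosh((x − a)/C),
the catenary. The constants C and a are fixed by the two endpoint conditions (and, for the hanging-chain problem, the length constraint selects C).
Now fit the given data. The endpoints x = ±9 are symmetric at equal height, so the catenary is even about its minimum: a = 0 and y(x) = C cosh(x/C). The lowest point is y(0) = C cosh(0) = C, and we are told y(0) = 13, so C = 13. Therefore
    y(x) = 13 cosh(x/13),
and at the endpoints
    y(±9) = 13 cosh(9/13).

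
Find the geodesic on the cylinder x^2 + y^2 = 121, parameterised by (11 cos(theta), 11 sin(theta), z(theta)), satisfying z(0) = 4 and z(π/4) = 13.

Parameterise the cylinder of radius R = 11 as
    r(θ) = (11 cos θ, 11 sin θ, z(θ)).
The arc-length element is
    ds = sqrt(121 + (dz/dθ)^2) dθ,
so the Lagrangian is L = sqrt(121 + z'^2).
L depends on z' only, not on z or θ, so ∂L/∂z = 0 and
    ∂L/∂z' = z' / sqrt(121 + z'^2).
The Euler-Lagrange equation gives
    d/dθ( z' / sqrt(121 + z'^2) ) = 0,
so z' is constant. Integrating once:
    z(θ) = a θ + b,
a helix on the cylinder (a straight line when the cylinder is unrolled). The constants a, b are determined by the endpoint conditions.
With endpoint conditions z(0) = 4 and z(π/4) = 13: from z(0) = b we get b = 4, and a·π/4 + 4 = 13 gives a = 36/π, so
    z(θ) = (36/π) θ + 4.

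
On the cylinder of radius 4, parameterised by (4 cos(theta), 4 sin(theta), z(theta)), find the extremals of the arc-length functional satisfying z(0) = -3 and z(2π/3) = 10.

Parameterise the cylinder of radius R = 4 as
    r(θ) = (4 cos θ, 4 sin θ, z(θ)).
The arc-length element is
    ds = sqrt(16 + (dz/dθ)^2) dθ,
so the Lagrangian is L = sqrt(16 + z'^2).
L depends on z' only, not on z or θ, so ∂L/∂z = 0 and
    ∂L/∂z' = z' / sqrt(16 + z'^2).
The Euler-Lagrange equation gives
    d/dθ( z' / sqrt(16 + z'^2) ) = 0,
so z' is constant. Integrating once:
    z(θ) = a θ + b,
a helix on the cylinder (a straight line when the cylinder is unrolled). The constants a, b are determined by the endpoint conditions.
With endpoint conditions z(0) = -3 and z(2π/3) = 10: from z(0) = b we get b = -3, and a·2π/3 + -3 = 10 gives a = 39/(2π), so
    z(θ) = (39/(2π)) θ − 3.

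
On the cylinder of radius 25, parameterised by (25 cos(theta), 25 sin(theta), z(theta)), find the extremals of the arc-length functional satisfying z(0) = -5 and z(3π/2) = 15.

Parameterise the cylinder of radius R = 25 as
    r(θ) = (25 cos θ, 25 sin θ, z(θ)).
The arc-length element is
    ds = sqrt(625 + (dz/dθ)^2) dθ,
so the Lagrangian is L = sqrt(625 + z'^2).
L depends on z' only, not on z or θ, so ∂L/∂z = 0 and
    ∂L/∂z' = z' / sqrt(625 + z'^2).
The Euler-Lagrange equation gives
    d/dθ( z' / sqrt(625 + z'^2) ) = 0,
so z' is constant. Integrating once:
    z(θ) = a θ + b,
a helix on the cylinder (a straight line when the cylinder is unrolled). The constants a, b are determined by the endpoint conditions.
With endpoint conditions z(0) = -5 and z(3π/2) = 15: from z(0) = b we get b = -5, and a·3π/2 + -5 = 15 gives a = 40/(3π), so
    z(θ) = (40/(3π)) θ − 5.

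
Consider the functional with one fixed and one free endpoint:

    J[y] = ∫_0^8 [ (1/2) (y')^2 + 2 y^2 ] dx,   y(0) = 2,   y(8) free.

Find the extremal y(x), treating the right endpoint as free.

The Lagrangian L = (1/2) (y')^2 + 2 y^2 gives
    ∂L/∂y = 4 y,   ∂L/∂y' = y'.
Euler-Lagrange: y'' − 4 y = 0.
With k = 2, the general solution is
    y(x) = A cosh(2 x) + B sinh(2 x).
Fixed left endpoint y(0) = 2 ⇒ A = 2.
The right endpoint x = 8 is free, so the natural (transversality) condition is ∂L/∂y' |_{x=8} = 0, i.e. y'(8) = 0.
Compute y'(x) = A k sinh(k x) + B k cosh(k x), so
    y'(8) = A k sinh(k·8) + B k cosh(k·8) = 0
    ⇒ B = −A tanh(k·8) = − 2 tanh(2·8).
Therefore the extremal is
    y(x) = 2 cosh(2 x) − 2 tanh(2·8) sinh(2 x).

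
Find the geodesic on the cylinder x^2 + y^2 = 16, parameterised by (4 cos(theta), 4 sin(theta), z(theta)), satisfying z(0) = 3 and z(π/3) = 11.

Parameterise the cylinder of radius R = 4 as
    r(θ) = (4 cos θ, 4 sin θ, z(θ)).
The arc-length element is
    ds = sqrt(16 + (dz/dθ)^2) dθ,
so the Lagrangian is L = sqrt(16 + z'^2).
L depends on z' only, not on z or θ, so ∂L/∂z = 0 and
    ∂L/∂z' = z' / sqrt(16 + z'^2).
The Euler-Lagrange equation gives
    d/dθ( z' / sqrt(16 + z'^2) ) = 0,
so z' is constant. Integrating once:
    z(θ) = a θ + b,
a helix on the cylinder (a straight line when the cylinder is unrolled). The constants a, b are determined by the endpoint conditions.
With endpoint conditions z(0) = 3 and z(π/3) = 11: from z(0) = b we get b = 3, and a·π/3 + 3 = 11 gives a = 24/π, so
    z(θ) = (24/π) θ + 3.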